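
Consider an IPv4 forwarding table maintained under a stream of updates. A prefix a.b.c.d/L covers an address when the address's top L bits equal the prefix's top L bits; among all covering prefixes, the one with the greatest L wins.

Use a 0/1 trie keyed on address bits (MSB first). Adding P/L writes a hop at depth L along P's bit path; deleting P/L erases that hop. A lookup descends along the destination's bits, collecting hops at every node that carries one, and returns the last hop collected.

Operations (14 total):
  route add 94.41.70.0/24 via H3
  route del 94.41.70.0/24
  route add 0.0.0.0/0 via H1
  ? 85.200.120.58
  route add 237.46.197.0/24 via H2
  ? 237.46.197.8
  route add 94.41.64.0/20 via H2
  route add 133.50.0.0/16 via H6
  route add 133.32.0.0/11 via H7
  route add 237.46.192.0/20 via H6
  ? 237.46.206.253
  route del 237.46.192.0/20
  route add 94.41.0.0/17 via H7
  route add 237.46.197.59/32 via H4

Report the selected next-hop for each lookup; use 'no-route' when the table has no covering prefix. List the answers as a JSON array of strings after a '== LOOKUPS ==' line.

Trace:
  + 94.41.70.0/24 (H3) depth=24
  - 94.41.70.0/24 clear@24
  + 0.0.0.0/0 (H1) depth=0
  ? 85.200.120.58  path d0:H1→d1:-→d2:-→d3:-→d4:-  best=H1
  + 237.46.197.0/24 (H2) depth=24
  ? 237.46.197.8  path d0:H1→d1:-→d2:-→d3:-→d4:-→d5:-→d6:-→d7:-→d8:-→d9:-→d10:-→d11:-→d12:-→d13:-→d14:-→d15:-→d16:-→d17:-→d18:-→d19:-→d20:-→d21:-→d22:-→d23:-→d24:H2  best=H2
  + 94.41.64.0/20 (H2) depth=20
  + 133.50.0.0/16 (H6) depth=16
  + 133.32.0.0/11 (H7) depth=11
  + 237.46.192.0/20 (H6) depth=20
  ? 237.46.206.253  path d0:H1→d1:-→d2:-→d3:-→d4:-→d5:-→d6:-→d7:-→d8:-→d9:-→d10:-→d11:-→d12:-→d13:-→d14:-→d15:-→d16:-→d17:-→d18:-→d19:-→d20:H6  best=H6
  - 237.46.192.0/20 clear@20
  + 94.41.0.0/17 (H7) depth=17
  + 237.46.197.59/32 (H4) depth=32

== LOOKUPS ==
["H1","H2","H6"]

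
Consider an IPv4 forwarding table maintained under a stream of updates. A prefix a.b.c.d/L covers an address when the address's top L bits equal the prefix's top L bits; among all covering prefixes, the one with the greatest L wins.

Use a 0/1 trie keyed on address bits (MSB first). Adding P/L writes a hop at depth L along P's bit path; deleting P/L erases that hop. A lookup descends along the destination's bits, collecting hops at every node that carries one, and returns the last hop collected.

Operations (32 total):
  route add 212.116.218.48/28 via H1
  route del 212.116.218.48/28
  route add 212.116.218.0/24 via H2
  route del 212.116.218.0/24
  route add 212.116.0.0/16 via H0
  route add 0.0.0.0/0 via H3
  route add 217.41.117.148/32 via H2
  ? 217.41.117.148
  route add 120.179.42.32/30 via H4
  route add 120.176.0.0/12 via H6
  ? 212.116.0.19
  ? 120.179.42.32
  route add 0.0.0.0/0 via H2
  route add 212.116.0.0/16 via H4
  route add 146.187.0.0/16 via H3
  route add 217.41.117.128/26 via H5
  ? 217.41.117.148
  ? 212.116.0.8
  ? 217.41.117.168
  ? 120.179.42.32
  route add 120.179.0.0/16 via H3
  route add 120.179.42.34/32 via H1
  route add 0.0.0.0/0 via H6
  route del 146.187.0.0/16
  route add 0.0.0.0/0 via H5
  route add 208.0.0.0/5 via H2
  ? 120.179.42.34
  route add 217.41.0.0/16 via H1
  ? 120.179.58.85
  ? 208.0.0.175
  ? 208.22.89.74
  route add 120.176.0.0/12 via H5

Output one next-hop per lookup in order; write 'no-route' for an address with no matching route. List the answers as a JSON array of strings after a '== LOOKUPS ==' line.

Trace:
  add 212.116.218.48/28 -> H1 at depth 28
  del 212.116.218.48/28 (clear depth 28)
  add 212.116.218.0/24 -> H2 at depth 24
  del 212.116.218.0/24 (clear depth 24)
  add 212.116.0.0/16 -> H0 at depth 16
  add 0.0.0.0/0 -> H3 at depth 0
  add 217.41.117.148/32 -> H2 at depth 32
  Q 217.41.117.148: descend 11011001001010010111010110010100 ; hops seen [H3,H2] ; pick H2
  add 120.179.42.32/30 -> H4 at depth 30
  add 120.176.0.0/12 -> H6 at depth 12
  Q 212.116.0.19: descend 1101010001110100 ; hops seen [H3,H0] ; pick H0
  Q 120.179.42.32: descend 011110001011001100101010001000 ; hops seen [H3,H6,H4] ; pick H4
  add 0.0.0.0/0 -> H2 at depth 0
  add 212.116.0.0/16 -> H4 at depth 16
  add 146.187.0.0/16 -> H3 at depth 16
  add 217.41.117.128/26 -> H5 at depth 26
  Q 217.41.117.148: descend 11011001001010010111010110010100 ; hops seen [H2,H5,H2] ; pick H2
  Q 212.116.0.8: descend 1101010001110100 ; hops seen [H2,H4] ; pick H4
  Q 217.41.117.168: descend 11011001001010010111010110 ; hops seen [H2,H5] ; pick H5
  Q 120.179.42.32: descend 011110001011001100101010001000 ; hops seen [H2,H6,H4] ; pick H4
  add 120.179.0.0/16 -> H3 at depth 16
  add 120.179.42.34/32 -> H1 at depth 32
  add 0.0.0.0/0 -> H6 at depth 0
  del 146.187.0.0/16 (clear depth 16)
  add 0.0.0.0/0 -> H5 at depth 0
  add 208.0.0.0/5 -> H2 at depth 5
  Q 120.179.42.34: descend 01111000101100110010101000100010 ; hops seen [H5,H6,H3,H4,H1] ; pick H1
  add 217.41.0.0/16 -> H1 at depth 16
  Q 120.179.58.85: descend 0111100010110011001 ; hops seen [H5,H6,H3] ; pick H3
  Q 208.0.0.175: descend 11010 ; hops seen [H5,H2] ; pick H2
  Q 208.22.89.74: descend 11010 ; hops seen [H5,H2] ; pick H2
  add 120.176.0.0/12 -> H5 at depth 12

== LOOKUPS ==
["H2","H0","H4","H2","H4","H5","H4","H1","H3","H2","H2"]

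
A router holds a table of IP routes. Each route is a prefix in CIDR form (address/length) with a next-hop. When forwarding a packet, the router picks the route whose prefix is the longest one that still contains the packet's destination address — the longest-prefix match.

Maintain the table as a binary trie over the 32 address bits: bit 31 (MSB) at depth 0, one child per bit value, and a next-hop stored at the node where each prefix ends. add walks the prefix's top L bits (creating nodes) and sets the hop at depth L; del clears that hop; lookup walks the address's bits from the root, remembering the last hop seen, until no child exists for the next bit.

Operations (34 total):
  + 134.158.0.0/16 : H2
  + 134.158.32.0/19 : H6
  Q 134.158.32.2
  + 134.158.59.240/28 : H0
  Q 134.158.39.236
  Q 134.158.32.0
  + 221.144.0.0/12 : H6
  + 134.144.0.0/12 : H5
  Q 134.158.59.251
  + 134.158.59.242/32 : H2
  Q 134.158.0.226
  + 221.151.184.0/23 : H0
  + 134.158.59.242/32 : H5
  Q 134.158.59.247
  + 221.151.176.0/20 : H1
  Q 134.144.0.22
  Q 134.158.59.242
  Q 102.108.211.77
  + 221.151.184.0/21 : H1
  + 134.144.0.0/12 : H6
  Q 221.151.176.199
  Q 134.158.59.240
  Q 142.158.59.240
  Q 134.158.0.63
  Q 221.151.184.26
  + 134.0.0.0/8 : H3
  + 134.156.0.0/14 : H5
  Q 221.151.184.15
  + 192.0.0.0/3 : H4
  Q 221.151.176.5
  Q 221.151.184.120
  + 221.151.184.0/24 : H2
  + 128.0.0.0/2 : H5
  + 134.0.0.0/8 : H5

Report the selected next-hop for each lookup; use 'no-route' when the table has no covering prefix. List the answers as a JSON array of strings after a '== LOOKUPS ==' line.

Trace:
  + 134.158.0.0/16 (H2) depth=16
  + 134.158.32.0/19 (H6) depth=19
  Q 134.158.32.2: descend 1000011010011110001 ; hops seen [H2,H6] ; pick H6
  + 134.158.59.240/28 (H0) depth=28
  Q 134.158.39.236: descend 1000011010011110001 ; hops seen [H2,H6] ; pick H6
  Q 134.158.32.0: descend 1000011010011110001 ; hops seen [H2,H6] ; pick H6
  + 221.144.0.0/12 (H6) depth=12
  + 134.144.0.0/12 (H5) depth=12
  Q 134.158.59.251: descend 1000011010011110001110111111 ; hops seen [H5,H2,H6,H0] ; pick H0
  + 134.158.59.242/32 (H2) depth=32
  Q 134.158.0.226: descend 100001101001111000 ; hops seen [H5,H2] ; pick H2
  + 221.151.184.0/23 (H0) depth=23
  + 134.158.59.242/32 (H5) depth=32
  Q 134.158.59.247: descend 10000110100111100011101111110 ; hops seen [H5,H2,H6,H0] ; pick H0
  + 221.151.176.0/20 (H1) depth=20
  Q 134.144.0.22: descend 100001101001 ; hops seen [H5] ; pick H5
  Q 134.158.59.242: descend 10000110100111100011101111110010 ; hops seen [H5,H2,H6,H0,H5] ; pick H5
  Q 102.108.211.77: descend ε ; hops seen [∅] ; pick no-route
  + 221.151.184.0/21 (H1) depth=21
  + 134.144.0.0/12 (H6) depth=12
  Q 221.151.176.199: descend 11011101100101111011 ; hops seen [H6,H1] ; pick H1
  Q 134.158.59.240: descend 100001101001111000111011111100 ; hops seen [H6,H2,H6,H0] ; pick H0
  Q 142.158.59.240: descend 1000 ; hops seen [∅] ; pick no-route
  Q 134.158.0.63: descend 100001101001111000 ; hops seen [H6,H2] ; pick H2
  Q 221.151.184.26: descend 11011101100101111011100 ; hops seen [H6,H1,H1,H0] ; pick H0
  + 134.0.0.0/8 (H3) depth=8
  + 134.156.0.0/14 (H5) depth=14
  Q 221.151.184.15: descend 11011101100101111011100 ; hops seen [H6,H1,H1,H0] ; pick H0
  + 192.0.0.0/3 (H4) depth=3
  Q 221.151.176.5: descend 11011101100101111011 ; hops seen [H4,H6,H1] ; pick H1
  Q 221.151.184.120: descend 11011101100101111011100 ; hops seen [H4,H6,H1,H1,H0] ; pick H0
  + 221.151.184.0/24 (H2) depth=24
  + 128.0.0.0/2 (H5) depth=2
  + 134.0.0.0/8 (H5) depth=8

== LOOKUPS ==
["H6","H6","H6","H0","H2","H0","H5","H5","no-route","H1","H0","no-route","H2","H0","H0","H1","H0"]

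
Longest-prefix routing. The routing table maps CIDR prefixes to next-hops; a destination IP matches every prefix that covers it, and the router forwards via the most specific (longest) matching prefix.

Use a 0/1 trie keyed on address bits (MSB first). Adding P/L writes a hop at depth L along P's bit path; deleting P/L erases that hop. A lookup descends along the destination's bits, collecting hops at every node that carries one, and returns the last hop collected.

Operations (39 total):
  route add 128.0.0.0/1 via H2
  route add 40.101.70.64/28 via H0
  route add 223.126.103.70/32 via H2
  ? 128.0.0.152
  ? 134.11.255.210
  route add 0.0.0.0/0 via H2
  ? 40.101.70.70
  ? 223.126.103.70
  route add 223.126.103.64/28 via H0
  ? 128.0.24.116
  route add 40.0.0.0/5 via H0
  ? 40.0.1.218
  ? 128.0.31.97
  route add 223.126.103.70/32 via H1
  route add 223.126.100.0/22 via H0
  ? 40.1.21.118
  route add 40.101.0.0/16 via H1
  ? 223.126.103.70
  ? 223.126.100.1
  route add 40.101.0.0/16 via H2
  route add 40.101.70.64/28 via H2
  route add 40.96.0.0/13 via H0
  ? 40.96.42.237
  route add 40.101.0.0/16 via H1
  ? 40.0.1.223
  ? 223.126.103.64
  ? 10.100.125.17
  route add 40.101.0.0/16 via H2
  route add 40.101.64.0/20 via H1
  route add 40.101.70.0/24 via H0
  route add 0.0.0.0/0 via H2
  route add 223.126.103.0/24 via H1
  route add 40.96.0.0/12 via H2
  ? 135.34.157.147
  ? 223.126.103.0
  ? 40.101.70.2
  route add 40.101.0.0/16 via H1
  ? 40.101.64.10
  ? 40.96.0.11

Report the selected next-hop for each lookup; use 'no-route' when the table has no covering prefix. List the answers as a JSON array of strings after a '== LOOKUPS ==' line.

Process each operation:
  + 128.0.0.0/1 (H2) depth=1
  + 40.101.70.64/28 (H0) depth=28
  + 223.126.103.70/32 (H2) depth=32
  Q 128.0.0.152: descend 1 ; hops seen [H2] ; pick H2
  Q 134.11.255.210: descend 1 ; hops seen [H2] ; pick H2
  + 0.0.0.0/0 (H2) depth=0
  Q 40.101.70.70: descend 0010100001100101010001100100 ; hops seen [H2,H0] ; pick H0
  Q 223.126.103.70: descend 11011111011111100110011101000110 ; hops seen [H2,H2,H2] ; pick H2
  + 223.126.103.64/28 (H0) depth=28
  Q 128.0.24.116: descend 1 ; hops seen [H2,H2] ; pick H2
  + 40.0.0.0/5 (H0) depth=5
  Q 40.0.1.218: descend 001010000 ; hops seen [H2,H0] ; pick H0
  Q 128.0.31.97: descend 1 ; hops seen [H2,H2] ; pick H2
  + 223.126.103.70/32 (H1) depth=32
  + 223.126.100.0/22 (H0) depth=22
  Q 40.1.21.118: descend 001010000 ; hops seen [H2,H0] ; pick H0
  + 40.101.0.0/16 (H1) depth=16
  Q 223.126.103.70: descend 11011111011111100110011101000110 ; hops seen [H2,H2,H0,H0,H1] ; pick H1
  Q 223.126.100.1: descend 1101111101111110011001 ; hops seen [H2,H2,H0] ; pick H0
  + 40.101.0.0/16 (H2) depth=16
  + 40.101.70.64/28 (H2) depth=28
  + 40.96.0.0/13 (H0) depth=13
  Q 40.96.42.237: descend 0010100001100 ; hops seen [H2,H0,H0] ; pick H0
  + 40.101.0.0/16 (H1) depth=16
  Q 40.0.1.223: descend 001010000 ; hops seen [H2,H0] ; pick H0
  Q 223.126.103.64: descend 11011111011111100110011101000 ; hops seen [H2,H2,H0,H0] ; pick H0
  Q 10.100.125.17: descend 00 ; hops seen [H2] ; pick H2
  + 40.101.0.0/16 (H2) depth=16
  + 40.101.64.0/20 (H1) depth=20
  + 40.101.70.0/24 (H0) depth=24
  + 0.0.0.0/0 (H2) depth=0
  + 223.126.103.0/24 (H1) depth=24
  + 40.96.0.0/12 (H2) depth=12
  Q 135.34.157.147: descend 1 ; hops seen [H2,H2] ; pick H2
  Q 223.126.103.0: descend 1101111101111110011001110 ; hops seen [H2,H2,H0,H1] ; pick H1
  Q 40.101.70.2: descend 0010100001100101010001100 ; hops seen [H2,H0,H2,H0,H2,H1,H0] ; pick H0
  + 40.101.0.0/16 (H1) depth=16
  Q 40.101.64.10: descend 001010000110010101000 ; hops seen [H2,H0,H2,H0,H1,H1] ; pick H1
  Q 40.96.0.11: descend 0010100001100 ; hops seen [H2,H0,H2,H0] ; pick H0

== LOOKUPS ==
["H2","H2","H0","H2","H2","H0","H2","H0","H1","H0","H0","H0","H0","H2","H2","H1","H0","H1","H0"]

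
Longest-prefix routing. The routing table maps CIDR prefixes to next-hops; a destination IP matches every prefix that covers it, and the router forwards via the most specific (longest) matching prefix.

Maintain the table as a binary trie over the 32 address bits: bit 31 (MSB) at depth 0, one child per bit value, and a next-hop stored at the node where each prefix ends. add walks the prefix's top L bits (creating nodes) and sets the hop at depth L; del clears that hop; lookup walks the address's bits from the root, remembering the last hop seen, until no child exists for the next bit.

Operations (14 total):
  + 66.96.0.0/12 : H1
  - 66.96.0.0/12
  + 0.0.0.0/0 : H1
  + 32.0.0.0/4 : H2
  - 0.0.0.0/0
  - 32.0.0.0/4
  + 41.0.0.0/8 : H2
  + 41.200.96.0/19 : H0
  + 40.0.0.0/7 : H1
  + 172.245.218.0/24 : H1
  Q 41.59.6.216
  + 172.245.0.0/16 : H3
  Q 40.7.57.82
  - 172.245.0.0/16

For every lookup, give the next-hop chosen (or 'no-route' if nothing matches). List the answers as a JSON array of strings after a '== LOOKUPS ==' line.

Trace:
  add 66.96.0.0/12 -> H1 at depth 12
  del 66.96.0.0/12 (clear depth 12)
  add 0.0.0.0/0 -> H1 at depth 0
  add 32.0.0.0/4 -> H2 at depth 4
  del 0.0.0.0/0 (clear depth 0)
  del 32.0.0.0/4 (clear depth 4)
  add 41.0.0.0/8 -> H2 at depth 8
  add 41.200.96.0/19 -> H0 at depth 19
  add 40.0.0.0/7 -> H1 at depth 7
  add 172.245.218.0/24 -> H1 at depth 24
  ? 41.59.6.216  path d0:-→d1:-→d2:-→d3:-→d4:-→d5:-→d6:-→d7:H1→d8:H2  best=H2
  add 172.245.0.0/16 -> H3 at depth 16
  ? 40.7.57.82  path d0:-→d1:-→d2:-→d3:-→d4:-→d5:-→d6:-→d7:H1  best=H1
  del 172.245.0.0/16 (clear depth 16)

== LOOKUPS ==
["H2","H1"]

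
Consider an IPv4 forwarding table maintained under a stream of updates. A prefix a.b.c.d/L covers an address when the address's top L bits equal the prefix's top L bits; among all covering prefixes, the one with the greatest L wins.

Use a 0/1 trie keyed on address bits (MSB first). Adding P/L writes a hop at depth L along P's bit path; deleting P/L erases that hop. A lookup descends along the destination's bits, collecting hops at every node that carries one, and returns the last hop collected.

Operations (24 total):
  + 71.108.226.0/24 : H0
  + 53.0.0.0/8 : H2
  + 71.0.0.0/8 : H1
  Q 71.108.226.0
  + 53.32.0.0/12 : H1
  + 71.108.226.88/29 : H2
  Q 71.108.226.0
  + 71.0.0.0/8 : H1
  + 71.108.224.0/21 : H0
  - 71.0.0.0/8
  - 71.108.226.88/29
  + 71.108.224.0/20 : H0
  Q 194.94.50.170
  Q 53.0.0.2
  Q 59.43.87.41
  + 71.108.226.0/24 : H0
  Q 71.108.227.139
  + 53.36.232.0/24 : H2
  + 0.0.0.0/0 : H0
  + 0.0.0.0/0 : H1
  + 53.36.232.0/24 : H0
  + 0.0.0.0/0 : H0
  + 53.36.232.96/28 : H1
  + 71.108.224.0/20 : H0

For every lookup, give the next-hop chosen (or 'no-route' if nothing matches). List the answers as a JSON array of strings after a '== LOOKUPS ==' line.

Process each operation:
  add 71.108.226.0/24 -> H0 at depth 24
  add 53.0.0.0/8 -> H2 at depth 8
  add 71.0.0.0/8 -> H1 at depth 8
  ? 71.108.226.0  path d0:-→d1:-→d2:-→d3:-→d4:-→d5:-→d6:-→d7:-→d8:H1→d9:-→d10:-→d11:-→d12:-→d13:-→d14:-→d15:-→d16:-→d17:-→d18:-→d19:-→d20:-→d21:-→d22:-→d23:-→d24:H0  best=H0
  add 53.32.0.0/12 -> H1 at depth 12
  add 71.108.226.88/29 -> H2 at depth 29
  ? 71.108.226.0  path d0:-→d1:-→d2:-→d3:-→d4:-→d5:-→d6:-→d7:-→d8:H1→d9:-→d10:-→d11:-→d12:-→d13:-→d14:-→d15:-→d16:-→d17:-→d18:-→d19:-→d20:-→d21:-→d22:-→d23:-→d24:H0→d25:-  best=H0
  add 71.0.0.0/8 -> H1 at depth 8
  add 71.108.224.0/21 -> H0 at depth 21
  del 71.0.0.0/8 (clear depth 8)
  del 71.108.226.88/29 (clear depth 29)
  add 71.108.224.0/20 -> H0 at depth 20
  ? 194.94.50.170  path d0:-  best=no-route
  ? 53.0.0.2  path d0:-→d1:-→d2:-→d3:-→d4:-→d5:-→d6:-→d7:-→d8:H2→d9:-→d10:-  best=H2
  ? 59.43.87.41  path d0:-→d1:-→d2:-→d3:-→d4:-  best=no-route
  add 71.108.226.0/24 -> H0 at depth 24
  ? 71.108.227.139  path d0:-→d1:-→d2:-→d3:-→d4:-→d5:-→d6:-→d7:-→d8:-→d9:-→d10:-→d11:-→d12:-→d13:-→d14:-→d15:-→d16:-→d17:-→d18:-→d19:-→d20:H0→d21:H0→d22:-→d23:-  best=H0
  add 53.36.232.0/24 -> H2 at depth 24
  add 0.0.0.0/0 -> H0 at depth 0
  add 0.0.0.0/0 -> H1 at depth 0
  add 53.36.232.0/24 -> H0 at depth 24
  add 0.0.0.0/0 -> H0 at depth 0
  add 53.36.232.96/28 -> H1 at depth 28
  add 71.108.224.0/20 -> H0 at depth 20

== LOOKUPS ==
["H0","H0","no-route","H2","no-route","H0"]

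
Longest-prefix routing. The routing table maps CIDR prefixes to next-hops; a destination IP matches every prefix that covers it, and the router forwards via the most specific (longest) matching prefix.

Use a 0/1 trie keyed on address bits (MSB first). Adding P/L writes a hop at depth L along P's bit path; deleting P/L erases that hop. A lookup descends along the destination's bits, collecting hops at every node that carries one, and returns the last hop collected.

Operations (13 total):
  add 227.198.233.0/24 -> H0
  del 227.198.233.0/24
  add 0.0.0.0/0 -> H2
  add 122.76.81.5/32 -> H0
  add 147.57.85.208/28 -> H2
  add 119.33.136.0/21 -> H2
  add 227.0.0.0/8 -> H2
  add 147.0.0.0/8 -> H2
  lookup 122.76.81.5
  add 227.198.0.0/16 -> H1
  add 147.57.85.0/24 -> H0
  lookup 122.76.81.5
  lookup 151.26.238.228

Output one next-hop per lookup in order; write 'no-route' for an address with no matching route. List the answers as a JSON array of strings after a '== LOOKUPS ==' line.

Trace:
  + 227.198.233.0/24 (H0) depth=24
  - 227.198.233.0/24 clear@24
  + 0.0.0.0/0 (H2) depth=0
  + 122.76.81.5/32 (H0) depth=32
  + 147.57.85.208/28 (H2) depth=28
  + 119.33.136.0/21 (H2) depth=21
  + 227.0.0.0/8 (H2) depth=8
  + 147.0.0.0/8 (H2) depth=8
  ? 122.76.81.5  path d0:H2→d1:-→d2:-→d3:-→d4:-→d5:-→d6:-→d7:-→d8:-→d9:-→d10:-→d11:-→d12:-→d13:-→d14:-→d15:-→d16:-→d17:-→d18:-→d19:-→d20:-→d21:-→d22:-→d23:-→d24:-→d25:-→d26:-→d27:-→d28:-→d29:-→d30:-→d31:-→d32:H0  best=H0
  + 227.198.0.0/16 (H1) depth=16
  + 147.57.85.0/24 (H0) depth=24
  ? 122.76.81.5  path d0:H2→d1:-→d2:-→d3:-→d4:-→d5:-→d6:-→d7:-→d8:-→d9:-→d10:-→d11:-→d12:-→d13:-→d14:-→d15:-→d16:-→d17:-→d18:-→d19:-→d20:-→d21:-→d22:-→d23:-→d24:-→d25:-→d26:-→d27:-→d28:-→d29:-→d30:-→d31:-→d32:H0  best=H0
  ? 151.26.238.228  path d0:H2→d1:-→d2:-→d3:-→d4:-→d5:-  best=H2

== LOOKUPS ==
["H0","H0","H2"]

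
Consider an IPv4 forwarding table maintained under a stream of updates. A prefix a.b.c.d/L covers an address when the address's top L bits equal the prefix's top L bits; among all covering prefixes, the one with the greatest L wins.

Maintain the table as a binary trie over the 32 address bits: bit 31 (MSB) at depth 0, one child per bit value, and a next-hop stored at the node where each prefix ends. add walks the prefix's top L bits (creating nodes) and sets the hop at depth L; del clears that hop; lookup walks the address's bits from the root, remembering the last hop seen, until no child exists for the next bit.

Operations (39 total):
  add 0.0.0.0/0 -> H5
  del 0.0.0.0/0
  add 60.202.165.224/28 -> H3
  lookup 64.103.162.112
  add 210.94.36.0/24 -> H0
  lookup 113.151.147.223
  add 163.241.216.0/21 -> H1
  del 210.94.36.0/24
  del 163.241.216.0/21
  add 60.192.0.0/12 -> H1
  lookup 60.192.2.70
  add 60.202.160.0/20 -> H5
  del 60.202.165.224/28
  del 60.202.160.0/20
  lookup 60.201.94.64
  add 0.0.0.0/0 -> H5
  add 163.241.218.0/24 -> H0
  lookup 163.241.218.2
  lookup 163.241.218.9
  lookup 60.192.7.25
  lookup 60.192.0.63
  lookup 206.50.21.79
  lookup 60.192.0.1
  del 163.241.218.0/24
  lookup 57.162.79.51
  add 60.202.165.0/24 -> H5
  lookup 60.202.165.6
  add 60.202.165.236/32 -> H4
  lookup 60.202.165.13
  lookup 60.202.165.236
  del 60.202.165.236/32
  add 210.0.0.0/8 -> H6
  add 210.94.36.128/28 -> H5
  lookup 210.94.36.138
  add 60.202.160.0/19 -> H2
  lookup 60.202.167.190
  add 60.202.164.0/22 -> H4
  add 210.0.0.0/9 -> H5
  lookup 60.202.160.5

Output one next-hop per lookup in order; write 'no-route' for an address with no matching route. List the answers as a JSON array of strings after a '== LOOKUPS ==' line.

Trace:
  + 0.0.0.0/0 (H5) depth=0
  - 0.0.0.0/0 clear@0
  + 60.202.165.224/28 (H3) depth=28
  ? 64.103.162.112  path d0:-→d1:-  best=no-route
  + 210.94.36.0/24 (H0) depth=24
  ? 113.151.147.223  path d0:-→d1:-  best=no-route
  + 163.241.216.0/21 (H1) depth=21
  - 210.94.36.0/24 clear@24
  - 163.241.216.0/21 clear@21
  + 60.192.0.0/12 (H1) depth=12
  ? 60.192.2.70  path d0:-→d1:-→d2:-→d3:-→d4:-→d5:-→d6:-→d7:-→d8:-→d9:-→d10:-→d11:-→d12:H1  best=H1
  + 60.202.160.0/20 (H5) depth=20
  - 60.202.165.224/28 clear@28
  - 60.202.160.0/20 clear@20
  ? 60.201.94.64  path d0:-→d1:-→d2:-→d3:-→d4:-→d5:-→d6:-→d7:-→d8:-→d9:-→d10:-→d11:-→d12:H1→d13:-→d14:-  best=H1
  + 0.0.0.0/0 (H5) depth=0
  + 163.241.218.0/24 (H0) depth=24
  ? 163.241.218.2  path d0:H5→d1:-→d2:-→d3:-→d4:-→d5:-→d6:-→d7:-→d8:-→d9:-→d10:-→d11:-→d12:-→d13:-→d14:-→d15:-→d16:-→d17:-→d18:-→d19:-→d20:-→d21:-→d22:-→d23:-→d24:H0  best=H0
  ? 163.241.218.9  path d0:H5→d1:-→d2:-→d3:-→d4:-→d5:-→d6:-→d7:-→d8:-→d9:-→d10:-→d11:-→d12:-→d13:-→d14:-→d15:-→d16:-→d17:-→d18:-→d19:-→d20:-→d21:-→d22:-→d23:-→d24:H0  best=H0
  ? 60.192.7.25  path d0:H5→d1:-→d2:-→d3:-→d4:-→d5:-→d6:-→d7:-→d8:-→d9:-→d10:-→d11:-→d12:H1  best=H1
  ? 60.192.0.63  path d0:H5→d1:-→d2:-→d3:-→d4:-→d5:-→d6:-→d7:-→d8:-→d9:-→d10:-→d11:-→d12:H1  best=H1
  ? 206.50.21.79  path d0:H5→d1:-→d2:-→d3:-  best=H5
  ? 60.192.0.1  path d0:H5→d1:-→d2:-→d3:-→d4:-→d5:-→d6:-→d7:-→d8:-→d9:-→d10:-→d11:-→d12:H1  best=H1
  - 163.241.218.0/24 clear@24
  ? 57.162.79.51  path d0:H5→d1:-→d2:-→d3:-→d4:-→d5:-  best=H5
  + 60.202.165.0/24 (H5) depth=24
  ? 60.202.165.6  path d0:H5→d1:-→d2:-→d3:-→d4:-→d5:-→d6:-→d7:-→d8:-→d9:-→d10:-→d11:-→d12:H1→d13:-→d14:-→d15:-→d16:-→d17:-→d18:-→d19:-→d20:-→d21:-→d22:-→d23:-→d24:H5  best=H5
  + 60.202.165.236/32 (H4) depth=32
  ? 60.202.165.13  path d0:H5→d1:-→d2:-→d3:-→d4:-→d5:-→d6:-→d7:-→d8:-→d9:-→d10:-→d11:-→d12:H1→d13:-→d14:-→d15:-→d16:-→d17:-→d18:-→d19:-→d20:-→d21:-→d22:-→d23:-→d24:H5  best=H5
  ? 60.202.165.236  path d0:H5→d1:-→d2:-→d3:-→d4:-→d5:-→d6:-→d7:-→d8:-→d9:-→d10:-→d11:-→d12:H1→d13:-→d14:-→d15:-→d16:-→d17:-→d18:-→d19:-→d20:-→d21:-→d22:-→d23:-→d24:H5→d25:-→d26:-→d27:-→d28:-→d29:-→d30:-→d31:-→d32:H4  best=H4
  - 60.202.165.236/32 clear@32
  + 210.0.0.0/8 (H6) depth=8
  + 210.94.36.128/28 (H5) depth=28
  ? 210.94.36.138  path d0:H5→d1:-→d2:-→d3:-→d4:-→d5:-→d6:-→d7:-→d8:H6→d9:-→d10:-→d11:-→d12:-→d13:-→d14:-→d15:-→d16:-→d17:-→d18:-→d19:-→d20:-→d21:-→d22:-→d23:-→d24:-→d25:-→d26:-→d27:-→d28:H5  best=H5
  + 60.202.160.0/19 (H2) depth=19
  ? 60.202.167.190  path d0:H5→d1:-→d2:-→d3:-→d4:-→d5:-→d6:-→d7:-→d8:-→d9:-→d10:-→d11:-→d12:H1→d13:-→d14:-→d15:-→d16:-→d17:-→d18:-→d19:H2→d20:-→d21:-→d22:-  best=H2
  + 60.202.164.0/22 (H4) depth=22
  + 210.0.0.0/9 (H5) depth=9
  ? 60.202.160.5  path d0:H5→d1:-→d2:-→d3:-→d4:-→d5:-→d6:-→d7:-→d8:-→d9:-→d10:-→d11:-→d12:H1→d13:-→d14:-→d15:-→d16:-→d17:-→d18:-→d19:H2→d20:-→d21:-  best=H2

== LOOKUPS ==
["no-route","no-route","H1","H1","H0","H0","H1","H1","H5","H1","H5","H5","H5","H4","H5","H2","H2"]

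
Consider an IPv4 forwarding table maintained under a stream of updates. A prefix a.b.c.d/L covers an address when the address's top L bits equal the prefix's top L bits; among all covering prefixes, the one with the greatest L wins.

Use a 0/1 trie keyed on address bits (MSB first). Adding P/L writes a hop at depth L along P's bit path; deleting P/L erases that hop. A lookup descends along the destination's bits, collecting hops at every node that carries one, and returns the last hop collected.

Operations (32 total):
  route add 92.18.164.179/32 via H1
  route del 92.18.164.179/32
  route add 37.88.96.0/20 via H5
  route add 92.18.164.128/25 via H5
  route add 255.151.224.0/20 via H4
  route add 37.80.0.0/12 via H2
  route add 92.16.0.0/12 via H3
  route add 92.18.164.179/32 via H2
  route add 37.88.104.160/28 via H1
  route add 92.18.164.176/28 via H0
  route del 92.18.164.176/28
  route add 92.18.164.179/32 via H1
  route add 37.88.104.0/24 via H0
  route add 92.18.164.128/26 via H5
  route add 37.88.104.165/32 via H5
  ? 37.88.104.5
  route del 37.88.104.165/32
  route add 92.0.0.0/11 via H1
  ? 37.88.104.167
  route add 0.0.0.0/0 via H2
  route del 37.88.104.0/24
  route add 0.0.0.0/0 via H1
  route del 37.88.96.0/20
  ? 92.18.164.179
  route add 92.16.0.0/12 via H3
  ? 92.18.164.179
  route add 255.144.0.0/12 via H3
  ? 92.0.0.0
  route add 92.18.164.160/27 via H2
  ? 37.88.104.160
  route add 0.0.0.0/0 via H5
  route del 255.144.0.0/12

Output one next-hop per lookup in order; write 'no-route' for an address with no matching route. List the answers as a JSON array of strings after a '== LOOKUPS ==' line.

Apply in order:
  + 92.18.164.179/32 (H1) depth=32
  del 92.18.164.179/32 (clear depth 32)
  + 37.88.96.0/20 (H5) depth=20
  + 92.18.164.128/25 (H5) depth=25
  + 255.151.224.0/20 (H4) depth=20
  + 37.80.0.0/12 (H2) depth=12
  + 92.16.0.0/12 (H3) depth=12
  + 92.18.164.179/32 (H2) depth=32
  + 37.88.104.160/28 (H1) depth=28
  + 92.18.164.176/28 (H0) depth=28
  del 92.18.164.176/28 (clear depth 28)
  + 92.18.164.179/32 (H1) depth=32
  + 37.88.104.0/24 (H0) depth=24
  + 92.18.164.128/26 (H5) depth=26
  + 37.88.104.165/32 (H5) depth=32
  lookup 37.88.104.5: bits 001001010101100001101000 walk d0:-→d1:-→d2:-→d3:-→d4:-→d5:-→d6:-→d7:-→d8:-→d9:-→d10:-→d11:-→d12:H2→d13:-→d14:-→d15:-→d16:-→d17:-→d18:-→d19:-→d20:H5→d21:-→d22:-→d23:-→d24:H0 -> H0
  del 37.88.104.165/32 (clear depth 32)
  + 92.0.0.0/11 (H1) depth=11
  lookup 37.88.104.167: bits 001001010101100001101000101001 walk d0:-→d1:-→d2:-→d3:-→d4:-→d5:-→d6:-→d7:-→d8:-→d9:-→d10:-→d11:-→d12:H2→d13:-→d14:-→d15:-→d16:-→d17:-→d18:-→d19:-→d20:H5→d21:-→d22:-→d23:-→d24:H0→d25:-→d26:-→d27:-→d28:H1→d29:-→d30:- -> H1
  + 0.0.0.0/0 (H2) depth=0
  del 37.88.104.0/24 (clear depth 24)
  + 0.0.0.0/0 (H1) depth=0
  del 37.88.96.0/20 (clear depth 20)
  lookup 92.18.164.179: bits 01011100000100101010010010110011 walk d0:H1→d1:-→d2:-→d3:-→d4:-→d5:-→d6:-→d7:-→d8:-→d9:-→d10:-→d11:H1→d12:H3→d13:-→d14:-→d15:-→d16:-→d17:-→d18:-→d19:-→d20:-→d21:-→d22:-→d23:-→d24:-→d25:H5→d26:H5→d27:-→d28:-→d29:-→d30:-→d31:-→d32:H1 -> H1
  + 92.16.0.0/12 (H3) depth=12
  lookup 92.18.164.179: bits 01011100000100101010010010110011 walk d0:H1→d1:-→d2:-→d3:-→d4:-→d5:-→d6:-→d7:-→d8:-→d9:-→d10:-→d11:H1→d12:H3→d13:-→d14:-→d15:-→d16:-→d17:-→d18:-→d19:-→d20:-→d21:-→d22:-→d23:-→d24:-→d25:H5→d26:H5→d27:-→d28:-→d29:-→d30:-→d31:-→d32:H1 -> H1
  + 255.144.0.0/12 (H3) depth=12
  lookup 92.0.0.0: bits 01011100000 walk d0:H1→d1:-→d2:-→d3:-→d4:-→d5:-→d6:-→d7:-→d8:-→d9:-→d10:-→d11:H1 -> H1
  + 92.18.164.160/27 (H2) depth=27
  lookup 37.88.104.160: bits 00100101010110000110100010100 walk d0:H1→d1:-→d2:-→d3:-→d4:-→d5:-→d6:-→d7:-→d8:-→d9:-→d10:-→d11:-→d12:H2→d13:-→d14:-→d15:-→d16:-→d17:-→d18:-→d19:-→d20:-→d21:-→d22:-→d23:-→d24:-→d25:-→d26:-→d27:-→d28:H1→d29:- -> H1
  + 0.0.0.0/0 (H5) depth=0
  del 255.144.0.0/12 (clear depth 12)

== LOOKUPS ==
["H0","H1","H1","H1","H1","H1"]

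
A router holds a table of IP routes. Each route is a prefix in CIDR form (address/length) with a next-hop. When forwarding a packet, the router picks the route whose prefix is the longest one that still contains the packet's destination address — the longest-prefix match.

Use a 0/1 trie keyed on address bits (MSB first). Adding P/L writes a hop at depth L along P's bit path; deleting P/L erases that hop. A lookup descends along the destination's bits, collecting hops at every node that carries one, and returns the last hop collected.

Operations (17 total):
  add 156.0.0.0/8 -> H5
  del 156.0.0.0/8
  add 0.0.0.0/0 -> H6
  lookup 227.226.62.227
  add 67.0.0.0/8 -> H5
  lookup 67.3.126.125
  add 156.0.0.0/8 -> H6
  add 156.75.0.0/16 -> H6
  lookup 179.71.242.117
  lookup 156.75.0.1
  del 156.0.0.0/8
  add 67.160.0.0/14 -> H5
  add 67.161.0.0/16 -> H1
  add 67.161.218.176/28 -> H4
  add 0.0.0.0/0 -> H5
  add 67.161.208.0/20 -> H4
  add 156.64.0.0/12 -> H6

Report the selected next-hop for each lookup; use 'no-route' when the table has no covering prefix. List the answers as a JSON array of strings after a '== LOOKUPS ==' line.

Apply in order:
  + 156.0.0.0/8 (H5) depth=8
  - 156.0.0.0/8 clear@8
  + 0.0.0.0/0 (H6) depth=0
  lookup 227.226.62.227: bits 1 walk d0:H6→d1:- -> H6
  + 67.0.0.0/8 (H5) depth=8
  lookup 67.3.126.125: bits 01000011 walk d0:H6→d1:-→d2:-→d3:-→d4:-→d5:-→d6:-→d7:-→d8:H5 -> H5
  + 156.0.0.0/8 (H6) depth=8
  + 156.75.0.0/16 (H6) depth=16
  lookup 179.71.242.117: bits 10 walk d0:H6→d1:-→d2:- -> H6
  lookup 156.75.0.1: bits 1001110001001011 walk d0:H6→d1:-→d2:-→d3:-→d4:-→d5:-→d6:-→d7:-→d8:H6→d9:-→d10:-→d11:-→d12:-→d13:-→d14:-→d15:-→d16:H6 -> H6
  - 156.0.0.0/8 clear@8
  + 67.160.0.0/14 (H5) depth=14
  + 67.161.0.0/16 (H1) depth=16
  + 67.161.218.176/28 (H4) depth=28
  + 0.0.0.0/0 (H5) depth=0
  + 67.161.208.0/20 (H4) depth=20
  + 156.64.0.0/12 (H6) depth=12

== LOOKUPS ==
["H6","H5","H6","H6"]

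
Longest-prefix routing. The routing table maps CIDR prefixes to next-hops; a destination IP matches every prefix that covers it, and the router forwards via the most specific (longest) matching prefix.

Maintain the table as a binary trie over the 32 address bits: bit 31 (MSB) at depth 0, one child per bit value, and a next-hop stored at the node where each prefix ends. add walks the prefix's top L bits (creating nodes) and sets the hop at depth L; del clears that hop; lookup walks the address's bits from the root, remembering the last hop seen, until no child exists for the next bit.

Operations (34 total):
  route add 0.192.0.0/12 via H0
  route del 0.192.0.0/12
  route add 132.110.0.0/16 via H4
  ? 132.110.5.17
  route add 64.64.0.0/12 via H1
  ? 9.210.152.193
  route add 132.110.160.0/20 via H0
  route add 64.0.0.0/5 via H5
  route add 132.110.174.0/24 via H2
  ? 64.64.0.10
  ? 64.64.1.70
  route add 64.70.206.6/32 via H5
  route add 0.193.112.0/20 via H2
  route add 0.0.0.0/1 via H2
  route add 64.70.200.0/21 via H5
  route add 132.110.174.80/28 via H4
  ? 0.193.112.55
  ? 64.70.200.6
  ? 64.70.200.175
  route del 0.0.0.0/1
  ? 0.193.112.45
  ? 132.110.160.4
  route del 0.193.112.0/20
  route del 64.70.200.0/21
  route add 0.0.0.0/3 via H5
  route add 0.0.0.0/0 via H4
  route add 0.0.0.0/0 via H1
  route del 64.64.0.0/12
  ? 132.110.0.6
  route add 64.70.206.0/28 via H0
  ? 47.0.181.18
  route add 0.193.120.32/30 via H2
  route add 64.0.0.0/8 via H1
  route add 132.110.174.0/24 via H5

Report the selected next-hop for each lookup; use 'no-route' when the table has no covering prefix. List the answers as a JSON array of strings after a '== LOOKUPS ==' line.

Trace:
  + 0.192.0.0/12 (H0) depth=12
  - 0.192.0.0/12 clear@12
  + 132.110.0.0/16 (H4) depth=16
  Q 132.110.5.17: descend 1000010001101110 ; hops seen [H4] ; pick H4
  + 64.64.0.0/12 (H1) depth=12
  Q 9.210.152.193: descend 0000 ; hops seen [∅] ; pick no-route
  + 132.110.160.0/20 (H0) depth=20
  + 64.0.0.0/5 (H5) depth=5
  + 132.110.174.0/24 (H2) depth=24
  Q 64.64.0.10: descend 010000000100 ; hops seen [H5,H1] ; pick H1
  Q 64.64.1.70: descend 010000000100 ; hops seen [H5,H1] ; pick H1
  + 64.70.206.6/32 (H5) depth=32
  + 0.193.112.0/20 (H2) depth=20
  + 0.0.0.0/1 (H2) depth=1
  + 64.70.200.0/21 (H5) depth=21
  + 132.110.174.80/28 (H4) depth=28
  Q 0.193.112.55: descend 00000000110000010111 ; hops seen [H2,H2] ; pick H2
  Q 64.70.200.6: descend 010000000100011011001 ; hops seen [H2,H5,H1,H5] ; pick H5
  Q 64.70.200.175: descend 010000000100011011001 ; hops seen [H2,H5,H1,H5] ; pick H5
  - 0.0.0.0/1 clear@1
  Q 0.193.112.45: descend 00000000110000010111 ; hops seen [H2] ; pick H2
  Q 132.110.160.4: descend 10000100011011101010 ; hops seen [H4,H0] ; pick H0
  - 0.193.112.0/20 clear@20
  - 64.70.200.0/21 clear@21
  + 0.0.0.0/3 (H5) depth=3
  + 0.0.0.0/0 (H4) depth=0
  + 0.0.0.0/0 (H1) depth=0
  - 64.64.0.0/12 clear@12
  Q 132.110.0.6: descend 1000010001101110 ; hops seen [H1,H4] ; pick H4
  + 64.70.206.0/28 (H0) depth=28
  Q 47.0.181.18: descend 00 ; hops seen [H1] ; pick H1
  + 0.193.120.32/30 (H2) depth=30
  + 64.0.0.0/8 (H1) depth=8
  + 132.110.174.0/24 (H5) depth=24

== LOOKUPS ==
["H4","no-route","H1","H1","H2","H5","H5","H2","H0","H4","H1"]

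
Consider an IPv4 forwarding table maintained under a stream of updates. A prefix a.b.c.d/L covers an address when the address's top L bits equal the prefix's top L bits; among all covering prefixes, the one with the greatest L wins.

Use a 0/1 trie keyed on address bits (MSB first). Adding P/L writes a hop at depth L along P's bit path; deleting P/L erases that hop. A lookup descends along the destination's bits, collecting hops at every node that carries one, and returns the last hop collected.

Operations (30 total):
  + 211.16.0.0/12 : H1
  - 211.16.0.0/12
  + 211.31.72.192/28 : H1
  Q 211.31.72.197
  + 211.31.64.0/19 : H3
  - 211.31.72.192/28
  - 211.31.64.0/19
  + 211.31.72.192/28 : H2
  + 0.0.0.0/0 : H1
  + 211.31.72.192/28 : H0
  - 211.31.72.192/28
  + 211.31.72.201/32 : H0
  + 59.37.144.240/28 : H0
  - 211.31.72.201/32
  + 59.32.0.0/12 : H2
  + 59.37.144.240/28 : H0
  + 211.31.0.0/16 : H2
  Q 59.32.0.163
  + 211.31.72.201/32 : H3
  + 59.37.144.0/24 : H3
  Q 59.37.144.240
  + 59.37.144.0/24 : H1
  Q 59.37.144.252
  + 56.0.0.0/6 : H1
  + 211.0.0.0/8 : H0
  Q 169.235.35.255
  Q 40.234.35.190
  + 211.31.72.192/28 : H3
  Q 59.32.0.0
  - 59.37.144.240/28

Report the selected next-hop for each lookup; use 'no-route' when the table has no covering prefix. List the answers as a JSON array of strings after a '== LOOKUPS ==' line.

Trace:
  add 211.16.0.0/12 -> H1 at depth 12
  del 211.16.0.0/12 (clear depth 12)
  add 211.31.72.192/28 -> H1 at depth 28
  Q 211.31.72.197: descend 1101001100011111010010001100 ; hops seen [H1] ; pick H1
  add 211.31.64.0/19 -> H3 at depth 19
  del 211.31.72.192/28 (clear depth 28)
  del 211.31.64.0/19 (clear depth 19)
  add 211.31.72.192/28 -> H2 at depth 28
  add 0.0.0.0/0 -> H1 at depth 0
  add 211.31.72.192/28 -> H0 at depth 28
  del 211.31.72.192/28 (clear depth 28)
  add 211.31.72.201/32 -> H0 at depth 32
  add 59.37.144.240/28 -> H0 at depth 28
  del 211.31.72.201/32 (clear depth 32)
  add 59.32.0.0/12 -> H2 at depth 12
  add 59.37.144.240/28 -> H0 at depth 28
  add 211.31.0.0/16 -> H2 at depth 16
  Q 59.32.0.163: descend 0011101100100 ; hops seen [H1,H2] ; pick H2
  add 211.31.72.201/32 -> H3 at depth 32
  add 59.37.144.0/24 -> H3 at depth 24
  Q 59.37.144.240: descend 0011101100100101100100001111 ; hops seen [H1,H2,H3,H0] ; pick H0
  add 59.37.144.0/24 -> H1 at depth 24
  Q 59.37.144.252: descend 0011101100100101100100001111 ; hops seen [H1,H2,H1,H0] ; pick H0
  add 56.0.0.0/6 -> H1 at depth 6
  add 211.0.0.0/8 -> H0 at depth 8
  Q 169.235.35.255: descend 1 ; hops seen [H1] ; pick H1
  Q 40.234.35.190: descend 001 ; hops seen [H1] ; pick H1
  add 211.31.72.192/28 -> H3 at depth 28
  Q 59.32.0.0: descend 0011101100100 ; hops seen [H1,H1,H2] ; pick H2
  del 59.37.144.240/28 (clear depth 28)

== LOOKUPS ==
["H1","H2","H0","H0","H1","H1","H2"]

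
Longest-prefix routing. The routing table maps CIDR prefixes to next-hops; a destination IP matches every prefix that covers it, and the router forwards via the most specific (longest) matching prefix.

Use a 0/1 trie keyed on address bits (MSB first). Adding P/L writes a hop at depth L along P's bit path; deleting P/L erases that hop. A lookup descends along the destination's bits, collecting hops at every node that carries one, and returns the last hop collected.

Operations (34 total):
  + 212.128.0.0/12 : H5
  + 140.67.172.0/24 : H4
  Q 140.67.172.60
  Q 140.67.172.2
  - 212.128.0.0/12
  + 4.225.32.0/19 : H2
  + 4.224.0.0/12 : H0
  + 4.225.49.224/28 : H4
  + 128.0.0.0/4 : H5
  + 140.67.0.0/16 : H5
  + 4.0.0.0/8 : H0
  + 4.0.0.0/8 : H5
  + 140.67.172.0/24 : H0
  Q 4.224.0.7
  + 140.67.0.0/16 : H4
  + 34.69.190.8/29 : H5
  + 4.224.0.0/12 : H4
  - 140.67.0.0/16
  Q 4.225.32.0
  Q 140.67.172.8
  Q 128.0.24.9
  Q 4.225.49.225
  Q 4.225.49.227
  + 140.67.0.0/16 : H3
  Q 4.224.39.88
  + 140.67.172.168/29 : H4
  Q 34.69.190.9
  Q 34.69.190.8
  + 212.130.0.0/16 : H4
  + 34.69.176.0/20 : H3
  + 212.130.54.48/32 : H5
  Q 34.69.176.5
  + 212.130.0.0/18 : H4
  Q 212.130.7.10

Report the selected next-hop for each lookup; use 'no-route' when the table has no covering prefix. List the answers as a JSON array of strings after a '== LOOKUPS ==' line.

Apply in order:
  + 212.128.0.0/12 (H5) depth=12
  + 140.67.172.0/24 (H4) depth=24
  Q 140.67.172.60: descend 100011000100001110101100 ; hops seen [H4] ; pick H4
  Q 140.67.172.2: descend 100011000100001110101100 ; hops seen [H4] ; pick H4
  del 212.128.0.0/12 (clear depth 12)
  + 4.225.32.0/19 (H2) depth=19
  + 4.224.0.0/12 (H0) depth=12
  + 4.225.49.224/28 (H4) depth=28
  + 128.0.0.0/4 (H5) depth=4
  + 140.67.0.0/16 (H5) depth=16
  + 4.0.0.0/8 (H0) depth=8
  + 4.0.0.0/8 (H5) depth=8
  + 140.67.172.0/24 (H0) depth=24
  Q 4.224.0.7: descend 000001001110000 ; hops seen [H5,H0] ; pick H0
  + 140.67.0.0/16 (H4) depth=16
  + 34.69.190.8/29 (H5) depth=29
  + 4.224.0.0/12 (H4) depth=12
  del 140.67.0.0/16 (clear depth 16)
  Q 4.225.32.0: descend 0000010011100001001 ; hops seen [H5,H4,H2] ; pick H2
  Q 140.67.172.8: descend 100011000100001110101100 ; hops seen [H5,H0] ; pick H0
  Q 128.0.24.9: descend 1000 ; hops seen [H5] ; pick H5
  Q 4.225.49.225: descend 0000010011100001001100011110 ; hops seen [H5,H4,H2,H4] ; pick H4
  Q 4.225.49.227: descend 0000010011100001001100011110 ; hops seen [H5,H4,H2,H4] ; pick H4
  + 140.67.0.0/16 (H3) depth=16
  Q 4.224.39.88: descend 000001001110000 ; hops seen [H5,H4] ; pick H4
  + 140.67.172.168/29 (H4) depth=29
  Q 34.69.190.9: descend 00100010010001011011111000001 ; hops seen [H5] ; pick H5
  Q 34.69.190.8: descend 00100010010001011011111000001 ; hops seen [H5] ; pick H5
  + 212.130.0.0/16 (H4) depth=16
  + 34.69.176.0/20 (H3) depth=20
  + 212.130.54.48/32 (H5) depth=32
  Q 34.69.176.5: descend 00100010010001011011 ; hops seen [H3] ; pick H3
  + 212.130.0.0/18 (H4) depth=18
  Q 212.130.7.10: descend 110101001000001000 ; hops seen [H4,H4] ; pick H4

== LOOKUPS ==
["H4","H4","H0","H2","H0","H5","H4","H4","H4","H5","H5","H3","H4"]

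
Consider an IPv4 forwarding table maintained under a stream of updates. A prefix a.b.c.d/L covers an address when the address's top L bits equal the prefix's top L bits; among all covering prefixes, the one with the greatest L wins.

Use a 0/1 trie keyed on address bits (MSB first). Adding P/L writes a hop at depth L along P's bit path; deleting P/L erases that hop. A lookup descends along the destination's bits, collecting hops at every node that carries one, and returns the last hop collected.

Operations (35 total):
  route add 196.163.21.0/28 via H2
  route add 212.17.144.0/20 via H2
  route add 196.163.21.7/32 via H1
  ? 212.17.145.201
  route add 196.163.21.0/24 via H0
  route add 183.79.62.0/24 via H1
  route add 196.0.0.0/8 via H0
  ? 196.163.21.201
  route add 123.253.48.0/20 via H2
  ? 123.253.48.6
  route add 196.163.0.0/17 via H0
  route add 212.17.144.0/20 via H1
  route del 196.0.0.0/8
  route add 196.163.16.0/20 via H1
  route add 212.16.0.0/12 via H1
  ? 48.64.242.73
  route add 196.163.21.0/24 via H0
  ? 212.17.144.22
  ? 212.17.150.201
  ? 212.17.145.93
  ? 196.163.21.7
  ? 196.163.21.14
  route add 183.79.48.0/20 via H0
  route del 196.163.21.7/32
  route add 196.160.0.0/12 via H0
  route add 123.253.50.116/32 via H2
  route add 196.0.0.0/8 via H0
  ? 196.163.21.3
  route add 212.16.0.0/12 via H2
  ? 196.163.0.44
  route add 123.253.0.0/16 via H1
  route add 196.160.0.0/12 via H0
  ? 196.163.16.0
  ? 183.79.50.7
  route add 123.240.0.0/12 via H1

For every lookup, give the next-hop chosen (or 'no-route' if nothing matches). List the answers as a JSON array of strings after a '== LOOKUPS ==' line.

Apply in order:
  add 196.163.21.0/28 -> H2 at depth 28
  add 212.17.144.0/20 -> H2 at depth 20
  add 196.163.21.7/32 -> H1 at depth 32
  ? 212.17.145.201  path d0:-→d1:-→d2:-→d3:-→d4:-→d5:-→d6:-→d7:-→d8:-→d9:-→d10:-→d11:-→d12:-→d13:-→d14:-→d15:-→d16:-→d17:-→d18:-→d19:-→d20:H2  best=H2
  add 196.163.21.0/24 -> H0 at depth 24
  add 183.79.62.0/24 -> H1 at depth 24
  add 196.0.0.0/8 -> H0 at depth 8
  ? 196.163.21.201  path d0:-→d1:-→d2:-→d3:-→d4:-→d5:-→d6:-→d7:-→d8:H0→d9:-→d10:-→d11:-→d12:-→d13:-→d14:-→d15:-→d16:-→d17:-→d18:-→d19:-→d20:-→d21:-→d22:-→d23:-→d24:H0  best=H0
  add 123.253.48.0/20 -> H2 at depth 20
  ? 123.253.48.6  path d0:-→d1:-→d2:-→d3:-→d4:-→d5:-→d6:-→d7:-→d8:-→d9:-→d10:-→d11:-→d12:-→d13:-→d14:-→d15:-→d16:-→d17:-→d18:-→d19:-→d20:H2  best=H2
  add 196.163.0.0/17 -> H0 at depth 17
  add 212.17.144.0/20 -> H1 at depth 20
  del 196.0.0.0/8 (clear depth 8)
  add 196.163.16.0/20 -> H1 at depth 20
  add 212.16.0.0/12 -> H1 at depth 12
  ? 48.64.242.73  path d0:-→d1:-  best=no-route
  add 196.163.21.0/24 -> H0 at depth 24
  ? 212.17.144.22  path d0:-→d1:-→d2:-→d3:-→d4:-→d5:-→d6:-→d7:-→d8:-→d9:-→d10:-→d11:-→d12:H1→d13:-→d14:-→d15:-→d16:-→d17:-→d18:-→d19:-→d20:H1  best=H1
  ? 212.17.150.201  path d0:-→d1:-→d2:-→d3:-→d4:-→d5:-→d6:-→d7:-→d8:-→d9:-→d10:-→d11:-→d12:H1→d13:-→d14:-→d15:-→d16:-→d17:-→d18:-→d19:-→d20:H1  best=H1
  ? 212.17.145.93  path d0:-→d1:-→d2:-→d3:-→d4:-→d5:-→d6:-→d7:-→d8:-→d9:-→d10:-→d11:-→d12:H1→d13:-→d14:-→d15:-→d16:-→d17:-→d18:-→d19:-→d20:H1  best=H1
  ? 196.163.21.7  path d0:-→d1:-→d2:-→d3:-→d4:-→d5:-→d6:-→d7:-→d8:-→d9:-→d10:-→d11:-→d12:-→d13:-→d14:-→d15:-→d16:-→d17:H0→d18:-→d19:-→d20:H1→d21:-→d22:-→d23:-→d24:H0→d25:-→d26:-→d27:-→d28:H2→d29:-→d30:-→d31:-→d32:H1  best=H1
  ? 196.163.21.14  path d0:-→d1:-→d2:-→d3:-→d4:-→d5:-→d6:-→d7:-→d8:-→d9:-→d10:-→d11:-→d12:-→d13:-→d14:-→d15:-→d16:-→d17:H0→d18:-→d19:-→d20:H1→d21:-→d22:-→d23:-→d24:H0→d25:-→d26:-→d27:-→d28:H2  best=H2
  add 183.79.48.0/20 -> H0 at depth 20
  del 196.163.21.7/32 (clear depth 32)
  add 196.160.0.0/12 -> H0 at depth 12
  add 123.253.50.116/32 -> H2 at depth 32
  add 196.0.0.0/8 -> H0 at depth 8
  ? 196.163.21.3  path d0:-→d1:-→d2:-→d3:-→d4:-→d5:-→d6:-→d7:-→d8:H0→d9:-→d10:-→d11:-→d12:H0→d13:-→d14:-→d15:-→d16:-→d17:H0→d18:-→d19:-→d20:H1→d21:-→d22:-→d23:-→d24:H0→d25:-→d26:-→d27:-→d28:H2→d29:-  best=H2
  add 212.16.0.0/12 -> H2 at depth 12
  ? 196.163.0.44  path d0:-→d1:-→d2:-→d3:-→d4:-→d5:-→d6:-→d7:-→d8:H0→d9:-→d10:-→d11:-→d12:H0→d13:-→d14:-→d15:-→d16:-→d17:H0→d18:-→d19:-  best=H0
  add 123.253.0.0/16 -> H1 at depth 16
  add 196.160.0.0/12 -> H0 at depth 12
  ? 196.163.16.0  path d0:-→d1:-→d2:-→d3:-→d4:-→d5:-→d6:-→d7:-→d8:H0→d9:-→d10:-→d11:-→d12:H0→d13:-→d14:-→d15:-→d16:-→d17:H0→d18:-→d19:-→d20:H1→d21:-  best=H1
  ? 183.79.50.7  path d0:-→d1:-→d2:-→d3:-→d4:-→d5:-→d6:-→d7:-→d8:-→d9:-→d10:-→d11:-→d12:-→d13:-→d14:-→d15:-→d16:-→d17:-→d18:-→d19:-→d20:H0  best=H0
  add 123.240.0.0/12 -> H1 at depth 12

== LOOKUPS ==
["H2","H0","H2","no-route","H1","H1","H1","H1","H2","H2","H0","H1","H0"]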